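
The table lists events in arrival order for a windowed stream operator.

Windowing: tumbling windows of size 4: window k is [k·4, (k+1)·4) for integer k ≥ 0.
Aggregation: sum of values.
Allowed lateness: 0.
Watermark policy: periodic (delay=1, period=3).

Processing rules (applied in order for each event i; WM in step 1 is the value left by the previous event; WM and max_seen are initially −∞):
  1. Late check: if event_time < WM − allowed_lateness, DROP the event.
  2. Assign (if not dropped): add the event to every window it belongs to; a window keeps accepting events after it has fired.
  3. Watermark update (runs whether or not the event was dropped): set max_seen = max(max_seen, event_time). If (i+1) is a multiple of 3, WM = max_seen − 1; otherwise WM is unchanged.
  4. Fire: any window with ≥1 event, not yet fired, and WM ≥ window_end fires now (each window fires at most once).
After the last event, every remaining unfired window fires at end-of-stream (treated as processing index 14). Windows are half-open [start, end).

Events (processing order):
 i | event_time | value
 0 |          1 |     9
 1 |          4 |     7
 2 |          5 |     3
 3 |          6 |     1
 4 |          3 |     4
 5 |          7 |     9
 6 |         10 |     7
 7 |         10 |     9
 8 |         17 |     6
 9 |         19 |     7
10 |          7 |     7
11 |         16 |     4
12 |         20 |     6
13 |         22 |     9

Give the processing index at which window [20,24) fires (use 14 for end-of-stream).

i=0 t=1 v=9: → [0,4); WM=−∞
i=1 t=4 v=7: → [4,8); WM=−∞
i=2 t=5 v=3: → [4,8); WM=4; [0,4) fires=9
i=3 t=6 v=1: → [4,8); WM=4
i=4 t=3 v=4: DROP (t<4-0); WM=4
i=5 t=7 v=9: → [4,8); WM=6
i=6 t=10 v=7: → [8,12); WM=6
i=7 t=10 v=9: → [8,12); WM=6
i=8 t=17 v=6: → [16,20); WM=16; [4,8) fires=20 [8,12) fires=16
i=9 t=19 v=7: → [16,20); WM=16
i=10 t=7 v=7: DROP (t<16-0); WM=16
i=11 t=16 v=4: → [16,20); WM=18
i=12 t=20 v=6: → [20,24); WM=18
i=13 t=22 v=9: → [20,24); WM=18

14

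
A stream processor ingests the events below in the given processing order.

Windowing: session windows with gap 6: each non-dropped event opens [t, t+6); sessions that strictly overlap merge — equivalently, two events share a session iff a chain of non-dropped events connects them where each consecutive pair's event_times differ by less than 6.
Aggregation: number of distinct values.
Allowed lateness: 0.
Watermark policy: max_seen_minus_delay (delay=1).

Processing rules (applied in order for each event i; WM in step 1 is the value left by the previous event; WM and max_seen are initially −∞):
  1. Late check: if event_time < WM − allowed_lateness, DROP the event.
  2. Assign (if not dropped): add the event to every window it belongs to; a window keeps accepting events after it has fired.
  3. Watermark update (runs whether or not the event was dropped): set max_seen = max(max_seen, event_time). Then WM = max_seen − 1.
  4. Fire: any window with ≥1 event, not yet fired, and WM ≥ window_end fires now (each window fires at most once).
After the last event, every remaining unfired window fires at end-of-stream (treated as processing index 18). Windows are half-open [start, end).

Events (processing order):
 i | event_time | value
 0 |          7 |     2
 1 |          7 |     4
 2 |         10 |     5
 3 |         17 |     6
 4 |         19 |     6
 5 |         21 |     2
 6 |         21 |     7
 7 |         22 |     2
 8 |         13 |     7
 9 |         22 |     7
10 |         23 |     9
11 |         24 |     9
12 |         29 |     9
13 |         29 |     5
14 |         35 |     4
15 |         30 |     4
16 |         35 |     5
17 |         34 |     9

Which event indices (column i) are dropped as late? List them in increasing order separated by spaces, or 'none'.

8 15

i=0 t=7 v=2: → [7,13); WM=6
i=1 t=7 v=4: → [7,13); WM=6
i=2 t=10 v=5: → [7,16); WM=9
i=3 t=17 v=6: → [17,23); WM=16
i=4 t=19 v=6: → [17,25); WM=18
i=5 t=21 v=2: → [17,27); WM=20
i=6 t=21 v=7: → [17,27); WM=20
i=7 t=22 v=2: → [17,28); WM=21
i=8 t=13 v=7: DROP (t<21-0); WM=21
i=9 t=22 v=7: → [17,28); WM=21
i=10 t=23 v=9: → [17,29); WM=22
i=11 t=24 v=9: → [17,30); WM=23
i=12 t=29 v=9: → [17,35); WM=28
i=13 t=29 v=5: → [17,35); WM=28
i=14 t=35 v=4: → [35,41); WM=34
i=15 t=30 v=4: DROP (t<34-0); WM=34
i=16 t=35 v=5: → [35,41); WM=34
i=17 t=34 v=9: → [17,41); WM=34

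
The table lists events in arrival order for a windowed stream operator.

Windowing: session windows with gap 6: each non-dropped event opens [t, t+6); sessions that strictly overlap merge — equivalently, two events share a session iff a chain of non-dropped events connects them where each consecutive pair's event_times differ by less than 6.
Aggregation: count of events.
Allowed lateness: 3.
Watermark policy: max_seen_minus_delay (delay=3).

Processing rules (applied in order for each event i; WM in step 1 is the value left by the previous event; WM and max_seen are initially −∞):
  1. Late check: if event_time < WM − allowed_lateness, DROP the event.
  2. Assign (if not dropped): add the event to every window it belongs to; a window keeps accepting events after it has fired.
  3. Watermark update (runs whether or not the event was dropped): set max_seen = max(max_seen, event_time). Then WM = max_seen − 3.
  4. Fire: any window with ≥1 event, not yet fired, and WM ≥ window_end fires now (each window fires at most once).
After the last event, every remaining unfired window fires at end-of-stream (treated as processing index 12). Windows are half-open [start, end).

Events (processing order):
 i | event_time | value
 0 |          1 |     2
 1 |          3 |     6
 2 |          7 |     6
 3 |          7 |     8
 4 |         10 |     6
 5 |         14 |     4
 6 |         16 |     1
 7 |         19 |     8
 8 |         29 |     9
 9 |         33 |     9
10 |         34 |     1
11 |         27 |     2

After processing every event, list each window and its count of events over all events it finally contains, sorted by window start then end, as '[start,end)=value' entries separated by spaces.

i=0 t=1 v=2: → [1,7); WM=-2
i=1 t=3 v=6: → [1,9); WM=0
i=2 t=7 v=6: → [1,13); WM=4
i=3 t=7 v=8: → [1,13); WM=4
i=4 t=10 v=6: → [1,16); WM=7
i=5 t=14 v=4: → [1,20); WM=11
i=6 t=16 v=1: → [1,22); WM=13
i=7 t=19 v=8: → [1,25); WM=16
i=8 t=29 v=9: → [29,35); WM=26
i=9 t=33 v=9: → [29,39); WM=30
i=10 t=34 v=1: → [29,40); WM=31
i=11 t=27 v=2: DROP (t<31-3); WM=31

[1,25)=8 [29,40)=3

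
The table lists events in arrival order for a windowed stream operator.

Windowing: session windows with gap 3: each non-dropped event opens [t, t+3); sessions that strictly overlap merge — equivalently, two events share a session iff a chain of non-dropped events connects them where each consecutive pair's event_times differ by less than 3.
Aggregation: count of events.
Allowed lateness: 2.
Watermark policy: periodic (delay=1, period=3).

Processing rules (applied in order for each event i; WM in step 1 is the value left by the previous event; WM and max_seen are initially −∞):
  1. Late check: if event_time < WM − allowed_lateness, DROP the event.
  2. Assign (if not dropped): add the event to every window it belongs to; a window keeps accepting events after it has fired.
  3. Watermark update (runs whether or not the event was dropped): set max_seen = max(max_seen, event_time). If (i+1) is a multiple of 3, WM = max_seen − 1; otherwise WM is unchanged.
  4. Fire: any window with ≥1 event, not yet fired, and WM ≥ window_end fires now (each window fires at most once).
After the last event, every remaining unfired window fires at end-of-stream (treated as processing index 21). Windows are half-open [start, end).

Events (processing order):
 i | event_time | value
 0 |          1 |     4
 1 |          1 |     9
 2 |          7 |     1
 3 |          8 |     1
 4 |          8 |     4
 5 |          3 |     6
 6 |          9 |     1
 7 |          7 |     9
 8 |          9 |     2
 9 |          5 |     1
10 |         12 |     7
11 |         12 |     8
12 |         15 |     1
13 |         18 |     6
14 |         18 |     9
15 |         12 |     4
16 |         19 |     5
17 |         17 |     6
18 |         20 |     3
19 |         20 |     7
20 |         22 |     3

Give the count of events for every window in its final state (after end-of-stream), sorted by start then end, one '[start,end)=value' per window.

[1,4)=2 [7,12)=6 [12,15)=2 [15,25)=8

i=0 t=1 v=4: → [1,4); WM=−∞
i=1 t=1 v=9: → [1,4); WM=−∞
i=2 t=7 v=1: → [7,10); WM=6
i=3 t=8 v=1: → [7,11); WM=6
i=4 t=8 v=4: → [7,11); WM=6
i=5 t=3 v=6: DROP (t<6-2); WM=7
i=6 t=9 v=1: → [7,12); WM=7
i=7 t=7 v=9: → [7,12); WM=7
i=8 t=9 v=2: → [7,12); WM=8
i=9 t=5 v=1: DROP (t<8-2); WM=8
i=10 t=12 v=7: → [12,15); WM=8
i=11 t=12 v=8: → [12,15); WM=11
i=12 t=15 v=1: → [15,18); WM=11
i=13 t=18 v=6: → [18,21); WM=11
i=14 t=18 v=9: → [18,21); WM=17
i=15 t=12 v=4: DROP (t<17-2); WM=17
i=16 t=19 v=5: → [18,22); WM=17
i=17 t=17 v=6: → [15,22); WM=18
i=18 t=20 v=3: → [15,23); WM=18
i=19 t=20 v=7: → [15,23); WM=18
i=20 t=22 v=3: → [15,25); WM=21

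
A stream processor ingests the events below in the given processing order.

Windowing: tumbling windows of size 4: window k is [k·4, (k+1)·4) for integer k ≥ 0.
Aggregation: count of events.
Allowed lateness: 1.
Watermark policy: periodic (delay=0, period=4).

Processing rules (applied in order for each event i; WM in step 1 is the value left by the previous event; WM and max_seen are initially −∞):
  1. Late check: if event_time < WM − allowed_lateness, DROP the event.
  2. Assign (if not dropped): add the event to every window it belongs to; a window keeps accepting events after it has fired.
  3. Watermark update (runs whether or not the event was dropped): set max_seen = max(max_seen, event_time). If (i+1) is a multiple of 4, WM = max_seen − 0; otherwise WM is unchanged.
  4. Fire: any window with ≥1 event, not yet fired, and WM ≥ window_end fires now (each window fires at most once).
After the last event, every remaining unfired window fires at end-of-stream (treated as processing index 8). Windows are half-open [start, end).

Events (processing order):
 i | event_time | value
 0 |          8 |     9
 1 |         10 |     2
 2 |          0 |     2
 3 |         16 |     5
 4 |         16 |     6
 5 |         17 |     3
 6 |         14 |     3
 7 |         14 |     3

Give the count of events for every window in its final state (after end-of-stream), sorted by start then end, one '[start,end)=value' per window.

[0,4)=1 [8,12)=2 [16,20)=3

i=0 t=8 v=9: → [8,12); WM=−∞
i=1 t=10 v=2: → [8,12); WM=−∞
i=2 t=0 v=2: → [0,4); WM=−∞
i=3 t=16 v=5: → [16,20); WM=16; [0,4) fires=1 [8,12) fires=2
i=4 t=16 v=6: → [16,20); WM=16
i=5 t=17 v=3: → [16,20); WM=16
i=6 t=14 v=3: DROP (t<16-1); WM=16
i=7 t=14 v=3: DROP (t<16-1); WM=17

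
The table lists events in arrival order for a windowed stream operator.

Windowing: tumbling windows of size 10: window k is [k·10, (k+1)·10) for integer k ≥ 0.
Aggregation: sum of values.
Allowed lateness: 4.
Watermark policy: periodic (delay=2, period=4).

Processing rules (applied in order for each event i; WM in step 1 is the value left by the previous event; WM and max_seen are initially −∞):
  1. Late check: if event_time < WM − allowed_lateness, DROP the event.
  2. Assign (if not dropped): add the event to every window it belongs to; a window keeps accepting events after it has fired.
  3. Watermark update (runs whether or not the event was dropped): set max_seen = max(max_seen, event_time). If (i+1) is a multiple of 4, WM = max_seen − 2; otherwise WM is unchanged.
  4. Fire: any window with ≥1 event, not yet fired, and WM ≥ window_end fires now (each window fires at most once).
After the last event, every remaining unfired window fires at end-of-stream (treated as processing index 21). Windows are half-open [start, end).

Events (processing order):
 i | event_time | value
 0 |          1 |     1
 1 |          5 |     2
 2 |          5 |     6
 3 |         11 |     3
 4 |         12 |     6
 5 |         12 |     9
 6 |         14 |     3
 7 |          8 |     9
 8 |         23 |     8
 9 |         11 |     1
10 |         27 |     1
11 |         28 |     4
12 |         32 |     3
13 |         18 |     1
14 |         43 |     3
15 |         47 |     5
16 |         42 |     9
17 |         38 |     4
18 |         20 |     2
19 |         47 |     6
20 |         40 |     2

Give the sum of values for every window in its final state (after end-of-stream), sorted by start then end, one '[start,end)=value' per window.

i=0 t=1 v=1: → [0,10); WM=−∞
i=1 t=5 v=2: → [0,10); WM=−∞
i=2 t=5 v=6: → [0,10); WM=−∞
i=3 t=11 v=3: → [10,20); WM=9
i=4 t=12 v=6: → [10,20); WM=9
i=5 t=12 v=9: → [10,20); WM=9
i=6 t=14 v=3: → [10,20); WM=9
i=7 t=8 v=9: → [0,10); WM=12; [0,10) fires=18
i=8 t=23 v=8: → [20,30); WM=12
i=9 t=11 v=1: → [10,20); WM=12
i=10 t=27 v=1: → [20,30); WM=12
i=11 t=28 v=4: → [20,30); WM=26; [10,20) fires=22
i=12 t=32 v=3: → [30,40); WM=26
i=13 t=18 v=1: DROP (t<26-4); WM=26
i=14 t=43 v=3: → [40,50); WM=26
i=15 t=47 v=5: → [40,50); WM=45; [20,30) fires=13 [30,40) fires=3
i=16 t=42 v=9: → [40,50); WM=45
i=17 t=38 v=4: DROP (t<45-4); WM=45
i=18 t=20 v=2: DROP (t<45-4); WM=45
i=19 t=47 v=6: → [40,50); WM=45
i=20 t=40 v=2: DROP (t<45-4); WM=45

[0,10)=18 [10,20)=22 [20,30)=13 [30,40)=3 [40,50)=23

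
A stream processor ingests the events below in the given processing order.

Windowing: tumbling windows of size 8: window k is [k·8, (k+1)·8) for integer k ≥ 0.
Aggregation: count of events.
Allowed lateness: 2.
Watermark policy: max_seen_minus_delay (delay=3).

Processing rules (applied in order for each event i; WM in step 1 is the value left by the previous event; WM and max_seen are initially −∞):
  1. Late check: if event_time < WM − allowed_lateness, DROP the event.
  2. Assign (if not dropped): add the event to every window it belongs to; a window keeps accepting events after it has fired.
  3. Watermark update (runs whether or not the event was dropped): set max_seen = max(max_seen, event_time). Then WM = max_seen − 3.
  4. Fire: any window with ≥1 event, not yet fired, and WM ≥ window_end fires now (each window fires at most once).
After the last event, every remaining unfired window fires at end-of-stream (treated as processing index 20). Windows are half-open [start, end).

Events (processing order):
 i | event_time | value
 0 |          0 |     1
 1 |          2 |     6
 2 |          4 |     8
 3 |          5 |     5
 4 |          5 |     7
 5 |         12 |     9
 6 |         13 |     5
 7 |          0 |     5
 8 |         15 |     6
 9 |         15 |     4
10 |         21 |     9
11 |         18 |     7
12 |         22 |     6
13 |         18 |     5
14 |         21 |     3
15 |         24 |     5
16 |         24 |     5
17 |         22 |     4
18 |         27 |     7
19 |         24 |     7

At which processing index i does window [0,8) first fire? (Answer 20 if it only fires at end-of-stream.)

i=0 t=0 v=1: → [0,8); WM=-3
i=1 t=2 v=6: → [0,8); WM=-1
i=2 t=4 v=8: → [0,8); WM=1
i=3 t=5 v=5: → [0,8); WM=2
i=4 t=5 v=7: → [0,8); WM=2
i=5 t=12 v=9: → [8,16); WM=9; [0,8) fires=5
i=6 t=13 v=5: → [8,16); WM=10
i=7 t=0 v=5: DROP (t<10-2); WM=10
i=8 t=15 v=6: → [8,16); WM=12
i=9 t=15 v=4: → [8,16); WM=12
i=10 t=21 v=9: → [16,24); WM=18; [8,16) fires=4
i=11 t=18 v=7: → [16,24); WM=18
i=12 t=22 v=6: → [16,24); WM=19
i=13 t=18 v=5: → [16,24); WM=19
i=14 t=21 v=3: → [16,24); WM=19
i=15 t=24 v=5: → [24,32); WM=21
i=16 t=24 v=5: → [24,32); WM=21
i=17 t=22 v=4: → [16,24); WM=21
i=18 t=27 v=7: → [24,32); WM=24; [16,24) fires=6
i=19 t=24 v=7: → [24,32); WM=24

5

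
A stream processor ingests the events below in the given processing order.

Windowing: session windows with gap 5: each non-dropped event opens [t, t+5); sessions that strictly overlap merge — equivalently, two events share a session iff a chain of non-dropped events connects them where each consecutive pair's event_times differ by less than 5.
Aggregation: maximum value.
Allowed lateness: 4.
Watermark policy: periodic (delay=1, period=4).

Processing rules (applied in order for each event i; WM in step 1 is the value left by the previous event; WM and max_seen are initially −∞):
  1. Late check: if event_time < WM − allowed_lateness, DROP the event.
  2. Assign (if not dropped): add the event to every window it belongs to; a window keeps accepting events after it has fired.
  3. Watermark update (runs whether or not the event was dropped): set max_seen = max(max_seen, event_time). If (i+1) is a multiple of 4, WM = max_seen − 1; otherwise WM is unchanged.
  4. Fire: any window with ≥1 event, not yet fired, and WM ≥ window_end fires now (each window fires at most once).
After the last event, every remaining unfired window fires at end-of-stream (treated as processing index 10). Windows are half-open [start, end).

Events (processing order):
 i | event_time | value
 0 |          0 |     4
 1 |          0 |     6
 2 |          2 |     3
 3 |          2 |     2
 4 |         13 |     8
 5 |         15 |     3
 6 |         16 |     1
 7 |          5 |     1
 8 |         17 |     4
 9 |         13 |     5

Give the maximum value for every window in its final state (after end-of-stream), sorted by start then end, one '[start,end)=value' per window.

[0,10)=6 [13,22)=8

i=0 t=0 v=4: → [0,5); WM=−∞
i=1 t=0 v=6: → [0,5); WM=−∞
i=2 t=2 v=3: → [0,7); WM=−∞
i=3 t=2 v=2: → [0,7); WM=1
i=4 t=13 v=8: → [13,18); WM=1
i=5 t=15 v=3: → [13,20); WM=1
i=6 t=16 v=1: → [13,21); WM=1
i=7 t=5 v=1: → [0,10); WM=15
i=8 t=17 v=4: → [13,22); WM=15
i=9 t=13 v=5: → [13,22); WM=15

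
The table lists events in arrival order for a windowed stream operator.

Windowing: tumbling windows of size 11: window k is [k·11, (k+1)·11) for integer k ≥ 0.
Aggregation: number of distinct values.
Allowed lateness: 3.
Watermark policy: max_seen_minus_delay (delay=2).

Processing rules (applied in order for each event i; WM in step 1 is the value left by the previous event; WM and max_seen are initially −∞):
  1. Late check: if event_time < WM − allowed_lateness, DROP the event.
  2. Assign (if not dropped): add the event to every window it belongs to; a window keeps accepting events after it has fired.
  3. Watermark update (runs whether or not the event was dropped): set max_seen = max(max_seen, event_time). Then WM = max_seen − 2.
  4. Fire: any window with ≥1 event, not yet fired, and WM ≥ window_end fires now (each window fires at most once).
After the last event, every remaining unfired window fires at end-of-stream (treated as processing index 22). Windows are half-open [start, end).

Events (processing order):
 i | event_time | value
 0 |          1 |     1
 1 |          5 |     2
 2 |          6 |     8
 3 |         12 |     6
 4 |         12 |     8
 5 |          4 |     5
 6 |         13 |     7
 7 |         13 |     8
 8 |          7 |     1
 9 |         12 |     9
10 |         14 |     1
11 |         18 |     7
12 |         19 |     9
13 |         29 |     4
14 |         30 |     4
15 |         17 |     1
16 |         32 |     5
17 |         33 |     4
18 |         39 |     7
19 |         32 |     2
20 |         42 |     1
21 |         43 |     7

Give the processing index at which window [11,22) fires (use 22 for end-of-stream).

i=0 t=1 v=1: → [0,11); WM=-1
i=1 t=5 v=2: → [0,11); WM=3
i=2 t=6 v=8: → [0,11); WM=4
i=3 t=12 v=6: → [11,22); WM=10
i=4 t=12 v=8: → [11,22); WM=10
i=5 t=4 v=5: DROP (t<10-3); WM=10
i=6 t=13 v=7: → [11,22); WM=11; [0,11) fires=3
i=7 t=13 v=8: → [11,22); WM=11
i=8 t=7 v=1: DROP (t<11-3); WM=11
i=9 t=12 v=9: → [11,22); WM=11
i=10 t=14 v=1: → [11,22); WM=12
i=11 t=18 v=7: → [11,22); WM=16
i=12 t=19 v=9: → [11,22); WM=17
i=13 t=29 v=4: → [22,33); WM=27; [11,22) fires=5
i=14 t=30 v=4: → [22,33); WM=28
i=15 t=17 v=1: DROP (t<28-3); WM=28
i=16 t=32 v=5: → [22,33); WM=30
i=17 t=33 v=4: → [33,44); WM=31
i=18 t=39 v=7: → [33,44); WM=37; [22,33) fires=2
i=19 t=32 v=2: DROP (t<37-3); WM=37
i=20 t=42 v=1: → [33,44); WM=40
i=21 t=43 v=7: → [33,44); WM=41

13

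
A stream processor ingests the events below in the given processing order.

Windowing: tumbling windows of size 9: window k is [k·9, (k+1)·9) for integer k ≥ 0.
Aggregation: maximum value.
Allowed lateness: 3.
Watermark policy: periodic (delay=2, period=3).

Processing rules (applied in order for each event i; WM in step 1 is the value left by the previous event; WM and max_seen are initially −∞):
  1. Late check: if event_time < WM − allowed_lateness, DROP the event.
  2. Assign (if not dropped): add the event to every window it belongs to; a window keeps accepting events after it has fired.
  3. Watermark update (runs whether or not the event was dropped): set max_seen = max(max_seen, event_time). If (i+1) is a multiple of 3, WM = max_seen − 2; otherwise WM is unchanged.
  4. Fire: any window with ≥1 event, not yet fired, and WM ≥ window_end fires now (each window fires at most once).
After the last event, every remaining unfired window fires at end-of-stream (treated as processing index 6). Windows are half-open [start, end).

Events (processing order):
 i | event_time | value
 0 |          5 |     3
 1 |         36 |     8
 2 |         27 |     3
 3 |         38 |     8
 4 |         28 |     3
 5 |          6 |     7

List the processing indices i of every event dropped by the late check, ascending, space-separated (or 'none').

i=0 t=5 v=3: → [0,9); WM=−∞
i=1 t=36 v=8: → [36,45); WM=−∞
i=2 t=27 v=3: → [27,36); WM=34; [0,9) fires=3
i=3 t=38 v=8: → [36,45); WM=34
i=4 t=28 v=3: DROP (t<34-3); WM=34
i=5 t=6 v=7: DROP (t<34-3); WM=36; [27,36) fires=3

4 5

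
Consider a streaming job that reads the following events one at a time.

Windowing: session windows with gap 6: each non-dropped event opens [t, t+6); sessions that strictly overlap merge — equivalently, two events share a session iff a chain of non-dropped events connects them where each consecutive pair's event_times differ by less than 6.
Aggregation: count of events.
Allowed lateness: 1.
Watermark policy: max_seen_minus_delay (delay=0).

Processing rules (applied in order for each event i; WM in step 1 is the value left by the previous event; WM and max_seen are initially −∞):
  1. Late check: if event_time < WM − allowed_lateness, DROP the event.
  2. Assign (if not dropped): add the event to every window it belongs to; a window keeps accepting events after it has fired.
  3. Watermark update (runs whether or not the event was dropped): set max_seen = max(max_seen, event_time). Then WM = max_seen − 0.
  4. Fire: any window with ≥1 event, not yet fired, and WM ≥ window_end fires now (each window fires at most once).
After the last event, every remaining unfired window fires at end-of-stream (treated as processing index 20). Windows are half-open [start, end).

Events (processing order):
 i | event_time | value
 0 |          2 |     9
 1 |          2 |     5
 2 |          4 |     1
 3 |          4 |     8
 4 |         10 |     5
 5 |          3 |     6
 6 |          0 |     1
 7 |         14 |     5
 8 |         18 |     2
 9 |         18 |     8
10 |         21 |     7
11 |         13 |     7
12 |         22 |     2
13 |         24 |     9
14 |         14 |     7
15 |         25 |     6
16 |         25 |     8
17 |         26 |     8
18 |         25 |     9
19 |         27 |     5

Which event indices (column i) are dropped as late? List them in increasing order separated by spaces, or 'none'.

i=0 t=2 v=9: → [2,8); WM=2
i=1 t=2 v=5: → [2,8); WM=2
i=2 t=4 v=1: → [2,10); WM=4
i=3 t=4 v=8: → [2,10); WM=4
i=4 t=10 v=5: → [10,16); WM=10
i=5 t=3 v=6: DROP (t<10-1); WM=10
i=6 t=0 v=1: DROP (t<10-1); WM=10
i=7 t=14 v=5: → [10,20); WM=14
i=8 t=18 v=2: → [10,24); WM=18
i=9 t=18 v=8: → [10,24); WM=18
i=10 t=21 v=7: → [10,27); WM=21
i=11 t=13 v=7: DROP (t<21-1); WM=21
i=12 t=22 v=2: → [10,28); WM=22
i=13 t=24 v=9: → [10,30); WM=24
i=14 t=14 v=7: DROP (t<24-1); WM=24
i=15 t=25 v=6: → [10,31); WM=25
i=16 t=25 v=8: → [10,31); WM=25
i=17 t=26 v=8: → [10,32); WM=26
i=18 t=25 v=9: → [10,32); WM=26
i=19 t=27 v=5: → [10,33); WM=27

5 6 11 14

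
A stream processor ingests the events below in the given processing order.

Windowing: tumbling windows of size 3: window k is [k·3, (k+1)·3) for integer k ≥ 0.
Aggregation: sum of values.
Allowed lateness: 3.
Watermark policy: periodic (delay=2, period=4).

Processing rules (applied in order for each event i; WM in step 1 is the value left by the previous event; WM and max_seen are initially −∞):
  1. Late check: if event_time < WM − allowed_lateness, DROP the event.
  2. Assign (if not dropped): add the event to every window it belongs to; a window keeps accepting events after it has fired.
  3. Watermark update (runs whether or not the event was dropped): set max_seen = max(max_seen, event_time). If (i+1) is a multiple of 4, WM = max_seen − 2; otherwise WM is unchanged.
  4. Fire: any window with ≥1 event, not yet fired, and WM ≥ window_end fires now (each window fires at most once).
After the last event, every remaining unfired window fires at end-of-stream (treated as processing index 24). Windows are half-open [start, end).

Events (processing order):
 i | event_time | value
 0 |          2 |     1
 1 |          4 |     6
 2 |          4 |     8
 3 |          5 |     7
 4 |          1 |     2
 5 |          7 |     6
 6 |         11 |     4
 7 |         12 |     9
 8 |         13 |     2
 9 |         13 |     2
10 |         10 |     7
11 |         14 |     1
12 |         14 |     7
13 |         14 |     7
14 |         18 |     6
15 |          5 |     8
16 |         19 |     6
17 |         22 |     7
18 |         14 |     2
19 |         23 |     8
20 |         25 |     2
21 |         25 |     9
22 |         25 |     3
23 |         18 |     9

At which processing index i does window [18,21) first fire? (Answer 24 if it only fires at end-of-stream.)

i=0 t=2 v=1: → [0,3); WM=−∞
i=1 t=4 v=6: → [3,6); WM=−∞
i=2 t=4 v=8: → [3,6); WM=−∞
i=3 t=5 v=7: → [3,6); WM=3; [0,3) fires=1
i=4 t=1 v=2: → [0,3); WM=3
i=5 t=7 v=6: → [6,9); WM=3
i=6 t=11 v=4: → [9,12); WM=3
i=7 t=12 v=9: → [12,15); WM=10; [3,6) fires=21 [6,9) fires=6
i=8 t=13 v=2: → [12,15); WM=10
i=9 t=13 v=2: → [12,15); WM=10
i=10 t=10 v=7: → [9,12); WM=10
i=11 t=14 v=1: → [12,15); WM=12; [9,12) fires=11
i=12 t=14 v=7: → [12,15); WM=12
i=13 t=14 v=7: → [12,15); WM=12
i=14 t=18 v=6: → [18,21); WM=12
i=15 t=5 v=8: DROP (t<12-3); WM=16; [12,15) fires=28
i=16 t=19 v=6: → [18,21); WM=16
i=17 t=22 v=7: → [21,24); WM=16
i=18 t=14 v=2: → [12,15); WM=16
i=19 t=23 v=8: → [21,24); WM=21; [18,21) fires=12
i=20 t=25 v=2: → [24,27); WM=21
i=21 t=25 v=9: → [24,27); WM=21
i=22 t=25 v=3: → [24,27); WM=21
i=23 t=18 v=9: → [18,21); WM=23

19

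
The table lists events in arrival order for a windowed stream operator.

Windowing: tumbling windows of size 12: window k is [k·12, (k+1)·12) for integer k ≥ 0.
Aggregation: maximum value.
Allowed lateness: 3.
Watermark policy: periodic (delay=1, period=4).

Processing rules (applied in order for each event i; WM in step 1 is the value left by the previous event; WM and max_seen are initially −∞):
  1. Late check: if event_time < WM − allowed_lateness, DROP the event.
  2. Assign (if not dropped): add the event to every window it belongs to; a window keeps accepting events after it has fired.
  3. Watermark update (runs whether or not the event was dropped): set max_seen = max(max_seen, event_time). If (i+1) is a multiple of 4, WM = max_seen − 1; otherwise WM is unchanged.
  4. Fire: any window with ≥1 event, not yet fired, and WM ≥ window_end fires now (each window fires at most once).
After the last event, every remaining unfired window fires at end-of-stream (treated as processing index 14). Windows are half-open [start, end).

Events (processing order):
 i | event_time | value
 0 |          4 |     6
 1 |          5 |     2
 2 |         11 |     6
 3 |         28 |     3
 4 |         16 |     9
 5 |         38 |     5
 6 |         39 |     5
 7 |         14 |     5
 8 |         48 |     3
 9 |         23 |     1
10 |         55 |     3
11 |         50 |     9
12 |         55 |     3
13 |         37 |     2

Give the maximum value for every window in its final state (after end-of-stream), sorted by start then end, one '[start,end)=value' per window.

[0,12)=6 [24,36)=3 [36,48)=5 [48,60)=9

i=0 t=4 v=6: → [0,12); WM=−∞
i=1 t=5 v=2: → [0,12); WM=−∞
i=2 t=11 v=6: → [0,12); WM=−∞
i=3 t=28 v=3: → [24,36); WM=27; [0,12) fires=6
i=4 t=16 v=9: DROP (t<27-3); WM=27
i=5 t=38 v=5: → [36,48); WM=27
i=6 t=39 v=5: → [36,48); WM=27
i=7 t=14 v=5: DROP (t<27-3); WM=38; [24,36) fires=3
i=8 t=48 v=3: → [48,60); WM=38
i=9 t=23 v=1: DROP (t<38-3); WM=38
i=10 t=55 v=3: → [48,60); WM=38
i=11 t=50 v=9: → [48,60); WM=54; [36,48) fires=5
i=12 t=55 v=3: → [48,60); WM=54
i=13 t=37 v=2: DROP (t<54-3); WM=54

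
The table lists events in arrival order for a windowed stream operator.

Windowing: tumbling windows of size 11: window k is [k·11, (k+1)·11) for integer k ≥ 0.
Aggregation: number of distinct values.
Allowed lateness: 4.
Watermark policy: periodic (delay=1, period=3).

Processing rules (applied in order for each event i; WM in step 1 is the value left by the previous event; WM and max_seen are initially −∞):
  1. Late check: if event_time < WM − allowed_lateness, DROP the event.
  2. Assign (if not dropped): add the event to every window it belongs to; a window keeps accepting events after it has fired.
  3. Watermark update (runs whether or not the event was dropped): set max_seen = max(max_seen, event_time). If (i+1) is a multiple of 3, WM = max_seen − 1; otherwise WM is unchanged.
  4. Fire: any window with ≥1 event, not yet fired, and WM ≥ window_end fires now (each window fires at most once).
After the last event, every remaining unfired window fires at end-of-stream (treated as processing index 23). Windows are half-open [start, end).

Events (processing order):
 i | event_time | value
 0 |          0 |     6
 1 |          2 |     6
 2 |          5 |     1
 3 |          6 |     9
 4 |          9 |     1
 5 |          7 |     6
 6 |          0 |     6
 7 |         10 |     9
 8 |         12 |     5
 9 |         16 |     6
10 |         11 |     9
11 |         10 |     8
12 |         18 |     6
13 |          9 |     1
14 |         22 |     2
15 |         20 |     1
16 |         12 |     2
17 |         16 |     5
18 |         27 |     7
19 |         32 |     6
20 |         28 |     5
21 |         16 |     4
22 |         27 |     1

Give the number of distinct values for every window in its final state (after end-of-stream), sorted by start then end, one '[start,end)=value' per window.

[0,11)=4 [11,22)=4 [22,33)=5

i=0 t=0 v=6: → [0,11); WM=−∞
i=1 t=2 v=6: → [0,11); WM=−∞
i=2 t=5 v=1: → [0,11); WM=4
i=3 t=6 v=9: → [0,11); WM=4
i=4 t=9 v=1: → [0,11); WM=4
i=5 t=7 v=6: → [0,11); WM=8
i=6 t=0 v=6: DROP (t<8-4); WM=8
i=7 t=10 v=9: → [0,11); WM=8
i=8 t=12 v=5: → [11,22); WM=11; [0,11) fires=3
i=9 t=16 v=6: → [11,22); WM=11
i=10 t=11 v=9: → [11,22); WM=11
i=11 t=10 v=8: → [0,11); WM=15
i=12 t=18 v=6: → [11,22); WM=15
i=13 t=9 v=1: DROP (t<15-4); WM=15
i=14 t=22 v=2: → [22,33); WM=21
i=15 t=20 v=1: → [11,22); WM=21
i=16 t=12 v=2: DROP (t<21-4); WM=21
i=17 t=16 v=5: DROP (t<21-4); WM=21
i=18 t=27 v=7: → [22,33); WM=21
i=19 t=32 v=6: → [22,33); WM=21
i=20 t=28 v=5: → [22,33); WM=31; [11,22) fires=4
i=21 t=16 v=4: DROP (t<31-4); WM=31
i=22 t=27 v=1: → [22,33); WM=31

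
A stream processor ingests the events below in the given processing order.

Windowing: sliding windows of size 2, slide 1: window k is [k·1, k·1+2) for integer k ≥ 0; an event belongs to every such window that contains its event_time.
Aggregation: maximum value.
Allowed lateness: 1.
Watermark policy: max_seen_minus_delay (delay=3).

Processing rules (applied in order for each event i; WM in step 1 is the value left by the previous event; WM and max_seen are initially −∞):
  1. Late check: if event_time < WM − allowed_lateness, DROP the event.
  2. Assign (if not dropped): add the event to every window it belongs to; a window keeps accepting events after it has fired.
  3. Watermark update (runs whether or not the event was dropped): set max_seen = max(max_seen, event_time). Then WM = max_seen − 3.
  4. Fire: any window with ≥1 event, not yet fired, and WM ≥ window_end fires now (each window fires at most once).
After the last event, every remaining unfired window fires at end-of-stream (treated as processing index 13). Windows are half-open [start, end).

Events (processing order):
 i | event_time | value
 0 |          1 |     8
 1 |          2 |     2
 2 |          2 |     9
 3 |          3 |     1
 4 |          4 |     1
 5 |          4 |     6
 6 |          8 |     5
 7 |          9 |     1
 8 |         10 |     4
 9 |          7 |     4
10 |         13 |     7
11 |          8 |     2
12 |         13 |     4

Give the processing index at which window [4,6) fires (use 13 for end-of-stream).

i=0 t=1 v=8: → [1,3),[0,2); WM=-2
i=1 t=2 v=2: → [2,4),[1,3); WM=-1
i=2 t=2 v=9: → [2,4),[1,3); WM=-1
i=3 t=3 v=1: → [3,5),[2,4); WM=0
i=4 t=4 v=1: → [4,6),[3,5); WM=1
i=5 t=4 v=6: → [4,6),[3,5); WM=1
i=6 t=8 v=5: → [8,10),[7,9); WM=5; [0,2) fires=8 [1,3) fires=9 [2,4) fires=9 [3,5) fires=6
i=7 t=9 v=1: → [9,11),[8,10); WM=6; [4,6) fires=6
i=8 t=10 v=4: → [10,12),[9,11); WM=7
i=9 t=7 v=4: → [7,9),[6,8); WM=7
i=10 t=13 v=7: → [13,15),[12,14); WM=10; [6,8) fires=4 [7,9) fires=5 [8,10) fires=5
i=11 t=8 v=2: DROP (t<10-1); WM=10
i=12 t=13 v=4: → [13,15),[12,14); WM=10

7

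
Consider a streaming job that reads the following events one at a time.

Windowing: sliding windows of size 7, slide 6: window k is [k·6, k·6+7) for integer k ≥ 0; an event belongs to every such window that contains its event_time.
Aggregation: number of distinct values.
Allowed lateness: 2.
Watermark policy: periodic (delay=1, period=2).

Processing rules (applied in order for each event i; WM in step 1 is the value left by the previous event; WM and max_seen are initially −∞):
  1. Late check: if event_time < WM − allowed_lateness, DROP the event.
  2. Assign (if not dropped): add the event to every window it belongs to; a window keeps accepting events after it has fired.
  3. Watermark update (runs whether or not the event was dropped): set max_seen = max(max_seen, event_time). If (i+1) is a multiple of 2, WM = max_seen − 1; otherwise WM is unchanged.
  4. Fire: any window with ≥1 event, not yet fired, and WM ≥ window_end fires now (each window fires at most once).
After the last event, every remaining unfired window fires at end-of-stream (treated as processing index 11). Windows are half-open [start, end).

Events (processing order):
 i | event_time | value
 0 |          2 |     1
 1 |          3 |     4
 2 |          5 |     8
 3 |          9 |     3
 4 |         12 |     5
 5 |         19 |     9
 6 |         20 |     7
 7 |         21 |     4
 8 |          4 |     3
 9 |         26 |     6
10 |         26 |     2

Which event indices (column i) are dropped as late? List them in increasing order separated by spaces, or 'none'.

i=0 t=2 v=1: → [0,7); WM=−∞
i=1 t=3 v=4: → [0,7); WM=2
i=2 t=5 v=8: → [0,7); WM=2
i=3 t=9 v=3: → [6,13); WM=8; [0,7) fires=3
i=4 t=12 v=5: → [12,19),[6,13); WM=8
i=5 t=19 v=9: → [18,25); WM=18; [6,13) fires=2
i=6 t=20 v=7: → [18,25); WM=18
i=7 t=21 v=4: → [18,25); WM=20; [12,19) fires=1
i=8 t=4 v=3: DROP (t<20-2); WM=20
i=9 t=26 v=6: → [24,31); WM=25; [18,25) fires=3
i=10 t=26 v=2: → [24,31); WM=25

8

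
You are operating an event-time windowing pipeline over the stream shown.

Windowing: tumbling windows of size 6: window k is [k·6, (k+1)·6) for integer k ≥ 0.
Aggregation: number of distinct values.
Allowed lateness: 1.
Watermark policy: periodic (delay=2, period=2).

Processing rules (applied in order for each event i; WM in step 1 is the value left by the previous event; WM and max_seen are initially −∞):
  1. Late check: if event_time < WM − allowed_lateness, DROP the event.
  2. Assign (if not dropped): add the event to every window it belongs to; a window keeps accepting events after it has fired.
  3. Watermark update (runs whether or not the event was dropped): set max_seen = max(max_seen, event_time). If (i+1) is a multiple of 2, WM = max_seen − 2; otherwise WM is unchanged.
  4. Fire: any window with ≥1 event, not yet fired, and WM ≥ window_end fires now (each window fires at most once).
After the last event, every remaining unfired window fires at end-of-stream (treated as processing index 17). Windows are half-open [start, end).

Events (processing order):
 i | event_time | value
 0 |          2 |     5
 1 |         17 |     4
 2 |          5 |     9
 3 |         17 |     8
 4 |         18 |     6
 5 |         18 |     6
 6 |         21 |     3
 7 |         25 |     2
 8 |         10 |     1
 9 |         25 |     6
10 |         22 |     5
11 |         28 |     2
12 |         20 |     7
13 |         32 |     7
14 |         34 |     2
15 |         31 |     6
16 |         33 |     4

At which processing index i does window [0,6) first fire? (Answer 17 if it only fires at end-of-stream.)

i=0 t=2 v=5: → [0,6); WM=−∞
i=1 t=17 v=4: → [12,18); WM=15; [0,6) fires=1
i=2 t=5 v=9: DROP (t<15-1); WM=15
i=3 t=17 v=8: → [12,18); WM=15
i=4 t=18 v=6: → [18,24); WM=15
i=5 t=18 v=6: → [18,24); WM=16
i=6 t=21 v=3: → [18,24); WM=16
i=7 t=25 v=2: → [24,30); WM=23; [12,18) fires=2
i=8 t=10 v=1: DROP (t<23-1); WM=23
i=9 t=25 v=6: → [24,30); WM=23
i=10 t=22 v=5: → [18,24); WM=23
i=11 t=28 v=2: → [24,30); WM=26; [18,24) fires=3
i=12 t=20 v=7: DROP (t<26-1); WM=26
i=13 t=32 v=7: → [30,36); WM=30; [24,30) fires=2
i=14 t=34 v=2: → [30,36); WM=30
i=15 t=31 v=6: → [30,36); WM=32
i=16 t=33 v=4: → [30,36); WM=32

1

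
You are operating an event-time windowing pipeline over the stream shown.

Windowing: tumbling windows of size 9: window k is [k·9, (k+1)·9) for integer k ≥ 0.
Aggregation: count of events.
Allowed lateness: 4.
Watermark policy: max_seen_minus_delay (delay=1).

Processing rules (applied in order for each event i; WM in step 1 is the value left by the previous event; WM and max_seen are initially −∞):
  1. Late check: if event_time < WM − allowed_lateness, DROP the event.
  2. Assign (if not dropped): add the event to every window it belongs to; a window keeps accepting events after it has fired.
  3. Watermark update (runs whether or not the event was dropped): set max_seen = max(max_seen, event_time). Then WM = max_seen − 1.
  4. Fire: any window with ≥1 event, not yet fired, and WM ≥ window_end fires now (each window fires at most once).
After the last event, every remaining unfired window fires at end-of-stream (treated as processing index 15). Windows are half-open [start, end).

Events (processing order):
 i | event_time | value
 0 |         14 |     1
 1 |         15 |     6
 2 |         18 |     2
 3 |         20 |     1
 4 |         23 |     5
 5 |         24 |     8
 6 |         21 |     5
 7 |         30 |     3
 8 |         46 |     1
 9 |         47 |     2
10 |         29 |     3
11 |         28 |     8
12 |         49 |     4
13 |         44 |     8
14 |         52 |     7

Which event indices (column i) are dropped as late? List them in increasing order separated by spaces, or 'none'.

10 11

i=0 t=14 v=1: → [9,18); WM=13
i=1 t=15 v=6: → [9,18); WM=14
i=2 t=18 v=2: → [18,27); WM=17
i=3 t=20 v=1: → [18,27); WM=19; [9,18) fires=2
i=4 t=23 v=5: → [18,27); WM=22
i=5 t=24 v=8: → [18,27); WM=23
i=6 t=21 v=5: → [18,27); WM=23
i=7 t=30 v=3: → [27,36); WM=29; [18,27) fires=5
i=8 t=46 v=1: → [45,54); WM=45; [27,36) fires=1
i=9 t=47 v=2: → [45,54); WM=46
i=10 t=29 v=3: DROP (t<46-4); WM=46
i=11 t=28 v=8: DROP (t<46-4); WM=46
i=12 t=49 v=4: → [45,54); WM=48
i=13 t=44 v=8: → [36,45); WM=48; [36,45) fires=1
i=14 t=52 v=7: → [45,54); WM=51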